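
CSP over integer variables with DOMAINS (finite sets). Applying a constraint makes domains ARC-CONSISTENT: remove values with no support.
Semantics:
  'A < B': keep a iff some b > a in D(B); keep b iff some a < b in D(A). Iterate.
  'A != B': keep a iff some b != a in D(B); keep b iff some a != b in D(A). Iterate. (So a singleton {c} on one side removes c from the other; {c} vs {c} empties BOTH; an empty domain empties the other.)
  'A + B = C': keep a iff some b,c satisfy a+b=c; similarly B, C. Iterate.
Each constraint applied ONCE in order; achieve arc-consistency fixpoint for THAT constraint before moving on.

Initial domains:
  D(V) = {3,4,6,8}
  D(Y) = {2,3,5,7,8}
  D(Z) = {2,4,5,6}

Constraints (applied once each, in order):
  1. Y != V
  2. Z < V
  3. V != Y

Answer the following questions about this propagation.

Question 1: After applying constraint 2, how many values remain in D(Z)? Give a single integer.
Answer: 4

Derivation:
Constraint 1 (Y != V) on D(Y)={2,3,5,7,8} D(V)={3,4,6,8}: no change
Constraint 2 (Z < V) on D(Z)={2,4,5,6} D(V)={3,4,6,8}: no change
So after constraint 2: D(Z)={2,4,5,6}, size = 4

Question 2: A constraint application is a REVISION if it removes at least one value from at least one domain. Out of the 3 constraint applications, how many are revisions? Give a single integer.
Constraint 1 (Y != V) on D(Y)={2,3,5,7,8} D(V)={3,4,6,8}: no change => not a revision
Constraint 2 (Z < V) on D(Z)={2,4,5,6} D(V)={3,4,6,8}: no change => not a revision
Constraint 3 (V != Y) on D(V)={3,4,6,8} D(Y)={2,3,5,7,8}: no change => not a revision
Total revisions = 0

Answer: 0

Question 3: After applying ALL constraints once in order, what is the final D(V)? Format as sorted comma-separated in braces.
Constraint 1 (Y != V) on D(Y)={2,3,5,7,8} D(V)={3,4,6,8}: no change
Constraint 2 (Z < V) on D(Z)={2,4,5,6} D(V)={3,4,6,8}: no change
Constraint 3 (V != Y) on D(V)={3,4,6,8} D(Y)={2,3,5,7,8}: no change
So after all 3 constraints: D(V) = {3,4,6,8}

Answer: {3,4,6,8}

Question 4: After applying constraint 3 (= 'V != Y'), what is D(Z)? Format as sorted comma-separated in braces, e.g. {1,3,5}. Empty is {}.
Constraint 1 (Y != V) on D(Y)={2,3,5,7,8} D(V)={3,4,6,8}: no change
Constraint 2 (Z < V) on D(Z)={2,4,5,6} D(V)={3,4,6,8}: no change
Constraint 3 (V != Y) on D(V)={3,4,6,8} D(Y)={2,3,5,7,8}: no change
So after constraint 3: D(Z) = {2,4,5,6}

Answer: {2,4,5,6}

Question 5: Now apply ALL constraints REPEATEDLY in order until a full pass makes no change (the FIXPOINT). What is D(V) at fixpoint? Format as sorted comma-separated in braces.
pass 0 (initial): D(V)={3,4,6,8}
pass 1: no change
Fixpoint after 1 passes: D(V) = {3,4,6,8}

Answer: {3,4,6,8}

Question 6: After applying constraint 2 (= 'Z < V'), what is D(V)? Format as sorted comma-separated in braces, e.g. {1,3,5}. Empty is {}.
Answer: {3,4,6,8}

Derivation:
Constraint 1 (Y != V) on D(Y)={2,3,5,7,8} D(V)={3,4,6,8}: no change
Constraint 2 (Z < V) on D(Z)={2,4,5,6} D(V)={3,4,6,8}: no change
So after constraint 2: D(V) = {3,4,6,8}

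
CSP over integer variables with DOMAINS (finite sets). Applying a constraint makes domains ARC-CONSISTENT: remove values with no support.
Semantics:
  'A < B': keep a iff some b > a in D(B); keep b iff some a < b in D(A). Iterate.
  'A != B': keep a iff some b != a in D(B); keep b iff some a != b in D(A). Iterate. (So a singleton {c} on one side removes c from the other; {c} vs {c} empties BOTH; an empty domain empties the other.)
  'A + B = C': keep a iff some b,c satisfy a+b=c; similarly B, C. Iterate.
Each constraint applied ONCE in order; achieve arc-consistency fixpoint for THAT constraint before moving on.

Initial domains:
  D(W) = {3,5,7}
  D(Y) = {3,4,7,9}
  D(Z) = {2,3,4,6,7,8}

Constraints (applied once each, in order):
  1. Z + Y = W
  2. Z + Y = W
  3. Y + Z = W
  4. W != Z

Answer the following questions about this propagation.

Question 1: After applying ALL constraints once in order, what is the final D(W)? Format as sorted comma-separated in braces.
Answer: {5,7}

Derivation:
Constraint 1 (Z + Y = W) on D(Z)={2,3,4,6,7,8} D(Y)={3,4,7,9} D(W)={3,5,7}: Z {2,3,4,6,7,8}->{2,3,4}; Y {3,4,7,9}->{3,4}; W {3,5,7}->{5,7}
Constraint 2 (Z + Y = W) on D(Z)={2,3,4} D(Y)={3,4} D(W)={5,7}: no change
Constraint 3 (Y + Z = W) on D(Y)={3,4} D(Z)={2,3,4} D(W)={5,7}: no change
Constraint 4 (W != Z) on D(W)={5,7} D(Z)={2,3,4}: no change
So after all 4 constraints: D(W) = {5,7}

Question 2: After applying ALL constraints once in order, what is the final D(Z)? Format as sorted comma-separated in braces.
Constraint 1 (Z + Y = W) on D(Z)={2,3,4,6,7,8} D(Y)={3,4,7,9} D(W)={3,5,7}: Z {2,3,4,6,7,8}->{2,3,4}; Y {3,4,7,9}->{3,4}; W {3,5,7}->{5,7}
Constraint 2 (Z + Y = W) on D(Z)={2,3,4} D(Y)={3,4} D(W)={5,7}: no change
Constraint 3 (Y + Z = W) on D(Y)={3,4} D(Z)={2,3,4} D(W)={5,7}: no change
Constraint 4 (W != Z) on D(W)={5,7} D(Z)={2,3,4}: no change
So after all 4 constraints: D(Z) = {2,3,4}

Answer: {2,3,4}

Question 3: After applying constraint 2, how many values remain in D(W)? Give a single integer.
Answer: 2

Derivation:
Constraint 1 (Z + Y = W) on D(Z)={2,3,4,6,7,8} D(Y)={3,4,7,9} D(W)={3,5,7}: Z {2,3,4,6,7,8}->{2,3,4}; Y {3,4,7,9}->{3,4}; W {3,5,7}->{5,7}
Constraint 2 (Z + Y = W) on D(Z)={2,3,4} D(Y)={3,4} D(W)={5,7}: no change
So after constraint 2: D(W)={5,7}, size = 2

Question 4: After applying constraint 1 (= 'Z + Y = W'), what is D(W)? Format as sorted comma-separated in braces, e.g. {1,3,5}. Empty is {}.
Constraint 1 (Z + Y = W) on D(Z)={2,3,4,6,7,8} D(Y)={3,4,7,9} D(W)={3,5,7}: Z {2,3,4,6,7,8}->{2,3,4}; Y {3,4,7,9}->{3,4}; W {3,5,7}->{5,7}
So after constraint 1: D(W) = {5,7}

Answer: {5,7}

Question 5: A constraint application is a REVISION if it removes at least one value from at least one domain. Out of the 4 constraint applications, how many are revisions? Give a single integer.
Answer: 1

Derivation:
Constraint 1 (Z + Y = W) on D(Z)={2,3,4,6,7,8} D(Y)={3,4,7,9} D(W)={3,5,7}: Z {2,3,4,6,7,8}->{2,3,4}; Y {3,4,7,9}->{3,4}; W {3,5,7}->{5,7} => REVISION
Constraint 2 (Z + Y = W) on D(Z)={2,3,4} D(Y)={3,4} D(W)={5,7}: no change => not a revision
Constraint 3 (Y + Z = W) on D(Y)={3,4} D(Z)={2,3,4} D(W)={5,7}: no change => not a revision
Constraint 4 (W != Z) on D(W)={5,7} D(Z)={2,3,4}: no change => not a revision
Total revisions = 1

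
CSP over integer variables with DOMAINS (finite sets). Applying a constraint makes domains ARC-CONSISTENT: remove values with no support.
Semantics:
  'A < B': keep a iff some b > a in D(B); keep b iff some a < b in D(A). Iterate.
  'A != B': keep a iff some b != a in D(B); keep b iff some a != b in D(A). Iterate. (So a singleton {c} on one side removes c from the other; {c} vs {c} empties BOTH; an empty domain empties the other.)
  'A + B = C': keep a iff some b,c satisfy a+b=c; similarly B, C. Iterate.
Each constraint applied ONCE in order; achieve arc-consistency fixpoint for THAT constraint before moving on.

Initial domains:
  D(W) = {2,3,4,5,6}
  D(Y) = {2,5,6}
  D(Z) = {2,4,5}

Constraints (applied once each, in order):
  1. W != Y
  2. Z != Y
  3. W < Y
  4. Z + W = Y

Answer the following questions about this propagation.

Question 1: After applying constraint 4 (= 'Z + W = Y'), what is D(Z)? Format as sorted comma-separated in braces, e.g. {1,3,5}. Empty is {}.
Answer: {2,4}

Derivation:
Constraint 1 (W != Y) on D(W)={2,3,4,5,6} D(Y)={2,5,6}: no change
Constraint 2 (Z != Y) on D(Z)={2,4,5} D(Y)={2,5,6}: no change
Constraint 3 (W < Y) on D(W)={2,3,4,5,6} D(Y)={2,5,6}: W {2,3,4,5,6}->{2,3,4,5}; Y {2,5,6}->{5,6}
Constraint 4 (Z + W = Y) on D(Z)={2,4,5} D(W)={2,3,4,5} D(Y)={5,6}: Z {2,4,5}->{2,4}; W {2,3,4,5}->{2,3,4}
So after constraint 4: D(Z) = {2,4}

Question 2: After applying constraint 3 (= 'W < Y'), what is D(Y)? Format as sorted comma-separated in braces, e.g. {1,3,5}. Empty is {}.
Constraint 1 (W != Y) on D(W)={2,3,4,5,6} D(Y)={2,5,6}: no change
Constraint 2 (Z != Y) on D(Z)={2,4,5} D(Y)={2,5,6}: no change
Constraint 3 (W < Y) on D(W)={2,3,4,5,6} D(Y)={2,5,6}: W {2,3,4,5,6}->{2,3,4,5}; Y {2,5,6}->{5,6}
So after constraint 3: D(Y) = {5,6}

Answer: {5,6}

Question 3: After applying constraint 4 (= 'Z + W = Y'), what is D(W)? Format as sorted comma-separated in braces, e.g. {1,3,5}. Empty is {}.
Constraint 1 (W != Y) on D(W)={2,3,4,5,6} D(Y)={2,5,6}: no change
Constraint 2 (Z != Y) on D(Z)={2,4,5} D(Y)={2,5,6}: no change
Constraint 3 (W < Y) on D(W)={2,3,4,5,6} D(Y)={2,5,6}: W {2,3,4,5,6}->{2,3,4,5}; Y {2,5,6}->{5,6}
Constraint 4 (Z + W = Y) on D(Z)={2,4,5} D(W)={2,3,4,5} D(Y)={5,6}: Z {2,4,5}->{2,4}; W {2,3,4,5}->{2,3,4}
So after constraint 4: D(W) = {2,3,4}

Answer: {2,3,4}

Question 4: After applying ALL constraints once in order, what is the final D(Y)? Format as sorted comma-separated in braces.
Constraint 1 (W != Y) on D(W)={2,3,4,5,6} D(Y)={2,5,6}: no change
Constraint 2 (Z != Y) on D(Z)={2,4,5} D(Y)={2,5,6}: no change
Constraint 3 (W < Y) on D(W)={2,3,4,5,6} D(Y)={2,5,6}: W {2,3,4,5,6}->{2,3,4,5}; Y {2,5,6}->{5,6}
Constraint 4 (Z + W = Y) on D(Z)={2,4,5} D(W)={2,3,4,5} D(Y)={5,6}: Z {2,4,5}->{2,4}; W {2,3,4,5}->{2,3,4}
So after all 4 constraints: D(Y) = {5,6}

Answer: {5,6}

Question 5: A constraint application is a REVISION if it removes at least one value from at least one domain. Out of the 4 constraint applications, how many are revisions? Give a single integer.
Answer: 2

Derivation:
Constraint 1 (W != Y) on D(W)={2,3,4,5,6} D(Y)={2,5,6}: no change => not a revision
Constraint 2 (Z != Y) on D(Z)={2,4,5} D(Y)={2,5,6}: no change => not a revision
Constraint 3 (W < Y) on D(W)={2,3,4,5,6} D(Y)={2,5,6}: W {2,3,4,5,6}->{2,3,4,5}; Y {2,5,6}->{5,6} => REVISION
Constraint 4 (Z + W = Y) on D(Z)={2,4,5} D(W)={2,3,4,5} D(Y)={5,6}: Z {2,4,5}->{2,4}; W {2,3,4,5}->{2,3,4} => REVISION
Total revisions = 2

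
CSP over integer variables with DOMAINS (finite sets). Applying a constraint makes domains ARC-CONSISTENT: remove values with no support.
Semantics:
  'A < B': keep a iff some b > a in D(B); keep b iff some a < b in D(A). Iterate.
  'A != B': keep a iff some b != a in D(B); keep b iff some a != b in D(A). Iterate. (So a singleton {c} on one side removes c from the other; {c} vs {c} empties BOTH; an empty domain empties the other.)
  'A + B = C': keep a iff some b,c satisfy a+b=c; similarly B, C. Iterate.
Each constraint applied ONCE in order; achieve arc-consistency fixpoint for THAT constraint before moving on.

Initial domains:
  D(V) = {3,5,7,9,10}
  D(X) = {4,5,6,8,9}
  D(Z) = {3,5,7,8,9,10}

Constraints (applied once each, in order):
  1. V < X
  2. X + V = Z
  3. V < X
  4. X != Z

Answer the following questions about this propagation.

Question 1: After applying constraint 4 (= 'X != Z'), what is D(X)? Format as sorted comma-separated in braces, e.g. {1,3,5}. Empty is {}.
Answer: {4,5,6}

Derivation:
Constraint 1 (V < X) on D(V)={3,5,7,9,10} D(X)={4,5,6,8,9}: V {3,5,7,9,10}->{3,5,7}
Constraint 2 (X + V = Z) on D(X)={4,5,6,8,9} D(V)={3,5,7} D(Z)={3,5,7,8,9,10}: X {4,5,6,8,9}->{4,5,6}; V {3,5,7}->{3,5}; Z {3,5,7,8,9,10}->{7,8,9,10}
Constraint 3 (V < X) on D(V)={3,5} D(X)={4,5,6}: no change
Constraint 4 (X != Z) on D(X)={4,5,6} D(Z)={7,8,9,10}: no change
So after constraint 4: D(X) = {4,5,6}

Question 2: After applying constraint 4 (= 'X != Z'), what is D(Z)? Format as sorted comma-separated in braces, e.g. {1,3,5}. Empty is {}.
Answer: {7,8,9,10}

Derivation:
Constraint 1 (V < X) on D(V)={3,5,7,9,10} D(X)={4,5,6,8,9}: V {3,5,7,9,10}->{3,5,7}
Constraint 2 (X + V = Z) on D(X)={4,5,6,8,9} D(V)={3,5,7} D(Z)={3,5,7,8,9,10}: X {4,5,6,8,9}->{4,5,6}; V {3,5,7}->{3,5}; Z {3,5,7,8,9,10}->{7,8,9,10}
Constraint 3 (V < X) on D(V)={3,5} D(X)={4,5,6}: no change
Constraint 4 (X != Z) on D(X)={4,5,6} D(Z)={7,8,9,10}: no change
So after constraint 4: D(Z) = {7,8,9,10}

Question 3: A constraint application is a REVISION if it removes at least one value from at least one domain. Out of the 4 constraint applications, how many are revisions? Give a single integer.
Constraint 1 (V < X) on D(V)={3,5,7,9,10} D(X)={4,5,6,8,9}: V {3,5,7,9,10}->{3,5,7} => REVISION
Constraint 2 (X + V = Z) on D(X)={4,5,6,8,9} D(V)={3,5,7} D(Z)={3,5,7,8,9,10}: X {4,5,6,8,9}->{4,5,6}; V {3,5,7}->{3,5}; Z {3,5,7,8,9,10}->{7,8,9,10} => REVISION
Constraint 3 (V < X) on D(V)={3,5} D(X)={4,5,6}: no change => not a revision
Constraint 4 (X != Z) on D(X)={4,5,6} D(Z)={7,8,9,10}: no change => not a revision
Total revisions = 2

Answer: 2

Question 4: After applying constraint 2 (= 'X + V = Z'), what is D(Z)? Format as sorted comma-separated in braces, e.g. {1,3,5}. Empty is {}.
Constraint 1 (V < X) on D(V)={3,5,7,9,10} D(X)={4,5,6,8,9}: V {3,5,7,9,10}->{3,5,7}
Constraint 2 (X + V = Z) on D(X)={4,5,6,8,9} D(V)={3,5,7} D(Z)={3,5,7,8,9,10}: X {4,5,6,8,9}->{4,5,6}; V {3,5,7}->{3,5}; Z {3,5,7,8,9,10}->{7,8,9,10}
So after constraint 2: D(Z) = {7,8,9,10}

Answer: {7,8,9,10}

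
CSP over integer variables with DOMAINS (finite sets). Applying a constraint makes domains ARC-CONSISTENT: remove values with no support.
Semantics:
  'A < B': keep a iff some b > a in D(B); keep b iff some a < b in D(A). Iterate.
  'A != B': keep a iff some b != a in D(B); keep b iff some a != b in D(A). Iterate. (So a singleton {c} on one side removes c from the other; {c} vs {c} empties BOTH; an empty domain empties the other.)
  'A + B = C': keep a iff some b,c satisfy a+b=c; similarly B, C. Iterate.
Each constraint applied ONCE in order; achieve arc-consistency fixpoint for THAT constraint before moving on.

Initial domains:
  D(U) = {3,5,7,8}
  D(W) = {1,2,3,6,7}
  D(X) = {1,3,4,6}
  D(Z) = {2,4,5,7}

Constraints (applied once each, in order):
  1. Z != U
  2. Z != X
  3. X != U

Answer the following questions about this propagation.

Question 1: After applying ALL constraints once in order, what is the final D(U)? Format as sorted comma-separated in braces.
Constraint 1 (Z != U) on D(Z)={2,4,5,7} D(U)={3,5,7,8}: no change
Constraint 2 (Z != X) on D(Z)={2,4,5,7} D(X)={1,3,4,6}: no change
Constraint 3 (X != U) on D(X)={1,3,4,6} D(U)={3,5,7,8}: no change
So after all 3 constraints: D(U) = {3,5,7,8}

Answer: {3,5,7,8}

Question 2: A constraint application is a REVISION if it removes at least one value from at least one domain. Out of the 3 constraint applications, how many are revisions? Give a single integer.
Answer: 0

Derivation:
Constraint 1 (Z != U) on D(Z)={2,4,5,7} D(U)={3,5,7,8}: no change => not a revision
Constraint 2 (Z != X) on D(Z)={2,4,5,7} D(X)={1,3,4,6}: no change => not a revision
Constraint 3 (X != U) on D(X)={1,3,4,6} D(U)={3,5,7,8}: no change => not a revision
Total revisions = 0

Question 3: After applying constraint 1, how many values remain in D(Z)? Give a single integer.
Answer: 4

Derivation:
Constraint 1 (Z != U) on D(Z)={2,4,5,7} D(U)={3,5,7,8}: no change
So after constraint 1: D(Z)={2,4,5,7}, size = 4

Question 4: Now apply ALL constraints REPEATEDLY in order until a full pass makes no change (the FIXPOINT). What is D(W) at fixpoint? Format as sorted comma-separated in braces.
Answer: {1,2,3,6,7}

Derivation:
pass 0 (initial): D(W)={1,2,3,6,7}
pass 1: no change
Fixpoint after 1 passes: D(W) = {1,2,3,6,7}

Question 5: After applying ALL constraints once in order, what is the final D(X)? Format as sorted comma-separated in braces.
Answer: {1,3,4,6}

Derivation:
Constraint 1 (Z != U) on D(Z)={2,4,5,7} D(U)={3,5,7,8}: no change
Constraint 2 (Z != X) on D(Z)={2,4,5,7} D(X)={1,3,4,6}: no change
Constraint 3 (X != U) on D(X)={1,3,4,6} D(U)={3,5,7,8}: no change
So after all 3 constraints: D(X) = {1,3,4,6}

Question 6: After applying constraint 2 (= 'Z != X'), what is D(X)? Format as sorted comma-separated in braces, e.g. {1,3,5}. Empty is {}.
Constraint 1 (Z != U) on D(Z)={2,4,5,7} D(U)={3,5,7,8}: no change
Constraint 2 (Z != X) on D(Z)={2,4,5,7} D(X)={1,3,4,6}: no change
So after constraint 2: D(X) = {1,3,4,6}

Answer: {1,3,4,6}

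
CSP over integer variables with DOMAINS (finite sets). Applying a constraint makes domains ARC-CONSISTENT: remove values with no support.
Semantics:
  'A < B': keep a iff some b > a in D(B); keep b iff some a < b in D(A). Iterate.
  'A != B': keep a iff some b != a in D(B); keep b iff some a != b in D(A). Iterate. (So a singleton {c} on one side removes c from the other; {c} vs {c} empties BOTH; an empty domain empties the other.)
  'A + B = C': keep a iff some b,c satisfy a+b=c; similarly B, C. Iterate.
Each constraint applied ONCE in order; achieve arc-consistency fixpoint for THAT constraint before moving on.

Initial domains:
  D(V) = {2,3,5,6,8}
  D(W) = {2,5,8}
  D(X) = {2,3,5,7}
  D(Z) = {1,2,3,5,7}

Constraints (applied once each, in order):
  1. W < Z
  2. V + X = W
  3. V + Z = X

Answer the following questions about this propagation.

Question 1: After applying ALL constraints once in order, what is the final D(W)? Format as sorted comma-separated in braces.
Constraint 1 (W < Z) on D(W)={2,5,8} D(Z)={1,2,3,5,7}: W {2,5,8}->{2,5}; Z {1,2,3,5,7}->{3,5,7}
Constraint 2 (V + X = W) on D(V)={2,3,5,6,8} D(X)={2,3,5,7} D(W)={2,5}: V {2,3,5,6,8}->{2,3}; X {2,3,5,7}->{2,3}; W {2,5}->{5}
Constraint 3 (V + Z = X) on D(V)={2,3} D(Z)={3,5,7} D(X)={2,3}: V {2,3}->{}; Z {3,5,7}->{}; X {2,3}->{}
So after all 3 constraints: D(W) = {5}

Answer: {5}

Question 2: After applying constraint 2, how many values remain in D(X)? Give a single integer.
Answer: 2

Derivation:
Constraint 1 (W < Z) on D(W)={2,5,8} D(Z)={1,2,3,5,7}: W {2,5,8}->{2,5}; Z {1,2,3,5,7}->{3,5,7}
Constraint 2 (V + X = W) on D(V)={2,3,5,6,8} D(X)={2,3,5,7} D(W)={2,5}: V {2,3,5,6,8}->{2,3}; X {2,3,5,7}->{2,3}; W {2,5}->{5}
So after constraint 2: D(X)={2,3}, size = 2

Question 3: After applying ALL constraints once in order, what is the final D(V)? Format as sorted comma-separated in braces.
Constraint 1 (W < Z) on D(W)={2,5,8} D(Z)={1,2,3,5,7}: W {2,5,8}->{2,5}; Z {1,2,3,5,7}->{3,5,7}
Constraint 2 (V + X = W) on D(V)={2,3,5,6,8} D(X)={2,3,5,7} D(W)={2,5}: V {2,3,5,6,8}->{2,3}; X {2,3,5,7}->{2,3}; W {2,5}->{5}
Constraint 3 (V + Z = X) on D(V)={2,3} D(Z)={3,5,7} D(X)={2,3}: V {2,3}->{}; Z {3,5,7}->{}; X {2,3}->{}
So after all 3 constraints: D(V) = {}

Answer: {}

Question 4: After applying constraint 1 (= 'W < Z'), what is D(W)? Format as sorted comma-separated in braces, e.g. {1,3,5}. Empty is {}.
Constraint 1 (W < Z) on D(W)={2,5,8} D(Z)={1,2,3,5,7}: W {2,5,8}->{2,5}; Z {1,2,3,5,7}->{3,5,7}
So after constraint 1: D(W) = {2,5}

Answer: {2,5}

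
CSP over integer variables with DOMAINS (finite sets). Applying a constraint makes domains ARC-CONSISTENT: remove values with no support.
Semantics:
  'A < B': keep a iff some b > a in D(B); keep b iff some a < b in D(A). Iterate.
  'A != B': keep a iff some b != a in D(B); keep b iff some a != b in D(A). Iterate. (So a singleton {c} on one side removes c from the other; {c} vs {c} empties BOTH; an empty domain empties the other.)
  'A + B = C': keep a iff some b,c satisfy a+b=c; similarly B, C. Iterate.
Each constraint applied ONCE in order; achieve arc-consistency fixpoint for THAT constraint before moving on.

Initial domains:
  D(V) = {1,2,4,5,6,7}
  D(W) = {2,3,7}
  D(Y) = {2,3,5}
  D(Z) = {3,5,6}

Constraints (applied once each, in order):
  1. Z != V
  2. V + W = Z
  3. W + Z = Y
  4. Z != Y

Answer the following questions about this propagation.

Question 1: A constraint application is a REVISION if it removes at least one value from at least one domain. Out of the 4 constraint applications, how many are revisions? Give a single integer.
Answer: 2

Derivation:
Constraint 1 (Z != V) on D(Z)={3,5,6} D(V)={1,2,4,5,6,7}: no change => not a revision
Constraint 2 (V + W = Z) on D(V)={1,2,4,5,6,7} D(W)={2,3,7} D(Z)={3,5,6}: V {1,2,4,5,6,7}->{1,2,4}; W {2,3,7}->{2,3} => REVISION
Constraint 3 (W + Z = Y) on D(W)={2,3} D(Z)={3,5,6} D(Y)={2,3,5}: W {2,3}->{2}; Z {3,5,6}->{3}; Y {2,3,5}->{5} => REVISION
Constraint 4 (Z != Y) on D(Z)={3} D(Y)={5}: no change => not a revision
Total revisions = 2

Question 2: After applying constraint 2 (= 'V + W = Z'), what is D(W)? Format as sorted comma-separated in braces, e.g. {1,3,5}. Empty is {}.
Answer: {2,3}

Derivation:
Constraint 1 (Z != V) on D(Z)={3,5,6} D(V)={1,2,4,5,6,7}: no change
Constraint 2 (V + W = Z) on D(V)={1,2,4,5,6,7} D(W)={2,3,7} D(Z)={3,5,6}: V {1,2,4,5,6,7}->{1,2,4}; W {2,3,7}->{2,3}
So after constraint 2: D(W) = {2,3}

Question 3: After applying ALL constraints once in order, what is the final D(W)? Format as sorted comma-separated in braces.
Constraint 1 (Z != V) on D(Z)={3,5,6} D(V)={1,2,4,5,6,7}: no change
Constraint 2 (V + W = Z) on D(V)={1,2,4,5,6,7} D(W)={2,3,7} D(Z)={3,5,6}: V {1,2,4,5,6,7}->{1,2,4}; W {2,3,7}->{2,3}
Constraint 3 (W + Z = Y) on D(W)={2,3} D(Z)={3,5,6} D(Y)={2,3,5}: W {2,3}->{2}; Z {3,5,6}->{3}; Y {2,3,5}->{5}
Constraint 4 (Z != Y) on D(Z)={3} D(Y)={5}: no change
So after all 4 constraints: D(W) = {2}

Answer: {2}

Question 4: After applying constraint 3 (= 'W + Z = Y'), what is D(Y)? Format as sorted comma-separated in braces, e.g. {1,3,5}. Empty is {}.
Answer: {5}

Derivation:
Constraint 1 (Z != V) on D(Z)={3,5,6} D(V)={1,2,4,5,6,7}: no change
Constraint 2 (V + W = Z) on D(V)={1,2,4,5,6,7} D(W)={2,3,7} D(Z)={3,5,6}: V {1,2,4,5,6,7}->{1,2,4}; W {2,3,7}->{2,3}
Constraint 3 (W + Z = Y) on D(W)={2,3} D(Z)={3,5,6} D(Y)={2,3,5}: W {2,3}->{2}; Z {3,5,6}->{3}; Y {2,3,5}->{5}
So after constraint 3: D(Y) = {5}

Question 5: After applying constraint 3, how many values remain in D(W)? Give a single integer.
Answer: 1

Derivation:
Constraint 1 (Z != V) on D(Z)={3,5,6} D(V)={1,2,4,5,6,7}: no change
Constraint 2 (V + W = Z) on D(V)={1,2,4,5,6,7} D(W)={2,3,7} D(Z)={3,5,6}: V {1,2,4,5,6,7}->{1,2,4}; W {2,3,7}->{2,3}
Constraint 3 (W + Z = Y) on D(W)={2,3} D(Z)={3,5,6} D(Y)={2,3,5}: W {2,3}->{2}; Z {3,5,6}->{3}; Y {2,3,5}->{5}
So after constraint 3: D(W)={2}, size = 1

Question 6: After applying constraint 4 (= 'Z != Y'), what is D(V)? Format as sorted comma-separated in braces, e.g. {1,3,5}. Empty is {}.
Constraint 1 (Z != V) on D(Z)={3,5,6} D(V)={1,2,4,5,6,7}: no change
Constraint 2 (V + W = Z) on D(V)={1,2,4,5,6,7} D(W)={2,3,7} D(Z)={3,5,6}: V {1,2,4,5,6,7}->{1,2,4}; W {2,3,7}->{2,3}
Constraint 3 (W + Z = Y) on D(W)={2,3} D(Z)={3,5,6} D(Y)={2,3,5}: W {2,3}->{2}; Z {3,5,6}->{3}; Y {2,3,5}->{5}
Constraint 4 (Z != Y) on D(Z)={3} D(Y)={5}: no change
So after constraint 4: D(V) = {1,2,4}

Answer: {1,2,4}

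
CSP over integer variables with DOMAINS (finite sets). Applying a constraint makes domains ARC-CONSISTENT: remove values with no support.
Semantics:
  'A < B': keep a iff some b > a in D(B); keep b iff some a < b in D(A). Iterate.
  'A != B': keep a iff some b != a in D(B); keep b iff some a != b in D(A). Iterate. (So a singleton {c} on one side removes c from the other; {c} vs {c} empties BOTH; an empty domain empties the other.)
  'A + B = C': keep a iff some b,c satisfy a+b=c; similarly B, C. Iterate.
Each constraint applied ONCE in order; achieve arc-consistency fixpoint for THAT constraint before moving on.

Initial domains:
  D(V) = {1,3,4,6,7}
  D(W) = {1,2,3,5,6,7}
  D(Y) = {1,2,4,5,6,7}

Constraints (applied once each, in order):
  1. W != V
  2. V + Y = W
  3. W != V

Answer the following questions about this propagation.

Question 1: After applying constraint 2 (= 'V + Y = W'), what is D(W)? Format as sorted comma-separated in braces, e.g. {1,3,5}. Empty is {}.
Constraint 1 (W != V) on D(W)={1,2,3,5,6,7} D(V)={1,3,4,6,7}: no change
Constraint 2 (V + Y = W) on D(V)={1,3,4,6,7} D(Y)={1,2,4,5,6,7} D(W)={1,2,3,5,6,7}: V {1,3,4,6,7}->{1,3,4,6}; Y {1,2,4,5,6,7}->{1,2,4,5,6}; W {1,2,3,5,6,7}->{2,3,5,6,7}
So after constraint 2: D(W) = {2,3,5,6,7}

Answer: {2,3,5,6,7}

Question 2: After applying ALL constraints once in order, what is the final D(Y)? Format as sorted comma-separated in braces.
Constraint 1 (W != V) on D(W)={1,2,3,5,6,7} D(V)={1,3,4,6,7}: no change
Constraint 2 (V + Y = W) on D(V)={1,3,4,6,7} D(Y)={1,2,4,5,6,7} D(W)={1,2,3,5,6,7}: V {1,3,4,6,7}->{1,3,4,6}; Y {1,2,4,5,6,7}->{1,2,4,5,6}; W {1,2,3,5,6,7}->{2,3,5,6,7}
Constraint 3 (W != V) on D(W)={2,3,5,6,7} D(V)={1,3,4,6}: no change
So after all 3 constraints: D(Y) = {1,2,4,5,6}

Answer: {1,2,4,5,6}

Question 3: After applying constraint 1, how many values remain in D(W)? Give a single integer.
Answer: 6

Derivation:
Constraint 1 (W != V) on D(W)={1,2,3,5,6,7} D(V)={1,3,4,6,7}: no change
So after constraint 1: D(W)={1,2,3,5,6,7}, size = 6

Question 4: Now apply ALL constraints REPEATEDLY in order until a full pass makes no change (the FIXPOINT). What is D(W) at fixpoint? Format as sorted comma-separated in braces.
Answer: {2,3,5,6,7}

Derivation:
pass 0 (initial): D(W)={1,2,3,5,6,7}
pass 1: V {1,3,4,6,7}->{1,3,4,6}; W {1,2,3,5,6,7}->{2,3,5,6,7}; Y {1,2,4,5,6,7}->{1,2,4,5,6}
pass 2: no change
Fixpoint after 2 passes: D(W) = {2,3,5,6,7}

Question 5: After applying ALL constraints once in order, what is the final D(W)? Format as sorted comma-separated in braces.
Constraint 1 (W != V) on D(W)={1,2,3,5,6,7} D(V)={1,3,4,6,7}: no change
Constraint 2 (V + Y = W) on D(V)={1,3,4,6,7} D(Y)={1,2,4,5,6,7} D(W)={1,2,3,5,6,7}: V {1,3,4,6,7}->{1,3,4,6}; Y {1,2,4,5,6,7}->{1,2,4,5,6}; W {1,2,3,5,6,7}->{2,3,5,6,7}
Constraint 3 (W != V) on D(W)={2,3,5,6,7} D(V)={1,3,4,6}: no change
So after all 3 constraints: D(W) = {2,3,5,6,7}

Answer: {2,3,5,6,7}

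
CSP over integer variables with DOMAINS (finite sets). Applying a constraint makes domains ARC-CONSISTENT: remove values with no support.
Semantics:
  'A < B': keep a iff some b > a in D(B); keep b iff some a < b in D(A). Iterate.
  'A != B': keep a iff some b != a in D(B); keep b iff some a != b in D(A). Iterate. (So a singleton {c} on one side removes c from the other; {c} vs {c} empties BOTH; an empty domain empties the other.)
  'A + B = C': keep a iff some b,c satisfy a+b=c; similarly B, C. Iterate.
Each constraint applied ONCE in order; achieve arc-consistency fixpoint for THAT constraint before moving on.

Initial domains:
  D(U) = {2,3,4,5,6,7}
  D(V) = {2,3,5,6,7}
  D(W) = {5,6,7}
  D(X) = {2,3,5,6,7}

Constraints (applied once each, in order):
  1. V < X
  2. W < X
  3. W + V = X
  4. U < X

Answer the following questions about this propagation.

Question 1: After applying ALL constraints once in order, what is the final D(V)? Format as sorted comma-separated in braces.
Constraint 1 (V < X) on D(V)={2,3,5,6,7} D(X)={2,3,5,6,7}: V {2,3,5,6,7}->{2,3,5,6}; X {2,3,5,6,7}->{3,5,6,7}
Constraint 2 (W < X) on D(W)={5,6,7} D(X)={3,5,6,7}: W {5,6,7}->{5,6}; X {3,5,6,7}->{6,7}
Constraint 3 (W + V = X) on D(W)={5,6} D(V)={2,3,5,6} D(X)={6,7}: W {5,6}->{5}; V {2,3,5,6}->{2}; X {6,7}->{7}
Constraint 4 (U < X) on D(U)={2,3,4,5,6,7} D(X)={7}: U {2,3,4,5,6,7}->{2,3,4,5,6}
So after all 4 constraints: D(V) = {2}

Answer: {2}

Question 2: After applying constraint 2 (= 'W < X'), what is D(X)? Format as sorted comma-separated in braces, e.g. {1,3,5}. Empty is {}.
Answer: {6,7}

Derivation:
Constraint 1 (V < X) on D(V)={2,3,5,6,7} D(X)={2,3,5,6,7}: V {2,3,5,6,7}->{2,3,5,6}; X {2,3,5,6,7}->{3,5,6,7}
Constraint 2 (W < X) on D(W)={5,6,7} D(X)={3,5,6,7}: W {5,6,7}->{5,6}; X {3,5,6,7}->{6,7}
So after constraint 2: D(X) = {6,7}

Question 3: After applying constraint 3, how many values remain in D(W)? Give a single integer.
Answer: 1

Derivation:
Constraint 1 (V < X) on D(V)={2,3,5,6,7} D(X)={2,3,5,6,7}: V {2,3,5,6,7}->{2,3,5,6}; X {2,3,5,6,7}->{3,5,6,7}
Constraint 2 (W < X) on D(W)={5,6,7} D(X)={3,5,6,7}: W {5,6,7}->{5,6}; X {3,5,6,7}->{6,7}
Constraint 3 (W + V = X) on D(W)={5,6} D(V)={2,3,5,6} D(X)={6,7}: W {5,6}->{5}; V {2,3,5,6}->{2}; X {6,7}->{7}
So after constraint 3: D(W)={5}, size = 1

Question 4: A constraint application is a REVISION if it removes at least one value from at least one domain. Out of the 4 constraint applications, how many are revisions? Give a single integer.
Answer: 4

Derivation:
Constraint 1 (V < X) on D(V)={2,3,5,6,7} D(X)={2,3,5,6,7}: V {2,3,5,6,7}->{2,3,5,6}; X {2,3,5,6,7}->{3,5,6,7} => REVISION
Constraint 2 (W < X) on D(W)={5,6,7} D(X)={3,5,6,7}: W {5,6,7}->{5,6}; X {3,5,6,7}->{6,7} => REVISION
Constraint 3 (W + V = X) on D(W)={5,6} D(V)={2,3,5,6} D(X)={6,7}: W {5,6}->{5}; V {2,3,5,6}->{2}; X {6,7}->{7} => REVISION
Constraint 4 (U < X) on D(U)={2,3,4,5,6,7} D(X)={7}: U {2,3,4,5,6,7}->{2,3,4,5,6} => REVISION
Total revisions = 4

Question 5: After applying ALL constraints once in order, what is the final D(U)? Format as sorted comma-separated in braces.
Answer: {2,3,4,5,6}

Derivation:
Constraint 1 (V < X) on D(V)={2,3,5,6,7} D(X)={2,3,5,6,7}: V {2,3,5,6,7}->{2,3,5,6}; X {2,3,5,6,7}->{3,5,6,7}
Constraint 2 (W < X) on D(W)={5,6,7} D(X)={3,5,6,7}: W {5,6,7}->{5,6}; X {3,5,6,7}->{6,7}
Constraint 3 (W + V = X) on D(W)={5,6} D(V)={2,3,5,6} D(X)={6,7}: W {5,6}->{5}; V {2,3,5,6}->{2}; X {6,7}->{7}
Constraint 4 (U < X) on D(U)={2,3,4,5,6,7} D(X)={7}: U {2,3,4,5,6,7}->{2,3,4,5,6}
So after all 4 constraints: D(U) = {2,3,4,5,6}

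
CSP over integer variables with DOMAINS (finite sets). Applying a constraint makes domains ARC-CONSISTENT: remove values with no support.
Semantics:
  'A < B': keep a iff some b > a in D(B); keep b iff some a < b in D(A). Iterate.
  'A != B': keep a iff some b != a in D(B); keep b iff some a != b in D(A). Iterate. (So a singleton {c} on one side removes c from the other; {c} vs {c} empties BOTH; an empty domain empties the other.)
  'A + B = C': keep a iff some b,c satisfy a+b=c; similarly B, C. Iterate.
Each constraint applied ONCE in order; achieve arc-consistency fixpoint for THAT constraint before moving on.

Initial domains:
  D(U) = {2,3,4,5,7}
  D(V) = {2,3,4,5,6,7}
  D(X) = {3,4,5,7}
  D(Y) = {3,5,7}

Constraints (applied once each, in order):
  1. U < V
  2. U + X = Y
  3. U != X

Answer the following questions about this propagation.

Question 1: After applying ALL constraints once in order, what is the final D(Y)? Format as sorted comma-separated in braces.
Constraint 1 (U < V) on D(U)={2,3,4,5,7} D(V)={2,3,4,5,6,7}: U {2,3,4,5,7}->{2,3,4,5}; V {2,3,4,5,6,7}->{3,4,5,6,7}
Constraint 2 (U + X = Y) on D(U)={2,3,4,5} D(X)={3,4,5,7} D(Y)={3,5,7}: U {2,3,4,5}->{2,3,4}; X {3,4,5,7}->{3,4,5}; Y {3,5,7}->{5,7}
Constraint 3 (U != X) on D(U)={2,3,4} D(X)={3,4,5}: no change
So after all 3 constraints: D(Y) = {5,7}

Answer: {5,7}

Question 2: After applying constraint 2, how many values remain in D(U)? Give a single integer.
Constraint 1 (U < V) on D(U)={2,3,4,5,7} D(V)={2,3,4,5,6,7}: U {2,3,4,5,7}->{2,3,4,5}; V {2,3,4,5,6,7}->{3,4,5,6,7}
Constraint 2 (U + X = Y) on D(U)={2,3,4,5} D(X)={3,4,5,7} D(Y)={3,5,7}: U {2,3,4,5}->{2,3,4}; X {3,4,5,7}->{3,4,5}; Y {3,5,7}->{5,7}
So after constraint 2: D(U)={2,3,4}, size = 3

Answer: 3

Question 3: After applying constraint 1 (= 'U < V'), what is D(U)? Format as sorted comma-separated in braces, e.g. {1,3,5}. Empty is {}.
Constraint 1 (U < V) on D(U)={2,3,4,5,7} D(V)={2,3,4,5,6,7}: U {2,3,4,5,7}->{2,3,4,5}; V {2,3,4,5,6,7}->{3,4,5,6,7}
So after constraint 1: D(U) = {2,3,4,5}

Answer: {2,3,4,5}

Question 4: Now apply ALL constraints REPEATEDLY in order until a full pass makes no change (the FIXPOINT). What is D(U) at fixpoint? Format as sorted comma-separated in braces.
pass 0 (initial): D(U)={2,3,4,5,7}
pass 1: U {2,3,4,5,7}->{2,3,4}; V {2,3,4,5,6,7}->{3,4,5,6,7}; X {3,4,5,7}->{3,4,5}; Y {3,5,7}->{5,7}
pass 2: no change
Fixpoint after 2 passes: D(U) = {2,3,4}

Answer: {2,3,4}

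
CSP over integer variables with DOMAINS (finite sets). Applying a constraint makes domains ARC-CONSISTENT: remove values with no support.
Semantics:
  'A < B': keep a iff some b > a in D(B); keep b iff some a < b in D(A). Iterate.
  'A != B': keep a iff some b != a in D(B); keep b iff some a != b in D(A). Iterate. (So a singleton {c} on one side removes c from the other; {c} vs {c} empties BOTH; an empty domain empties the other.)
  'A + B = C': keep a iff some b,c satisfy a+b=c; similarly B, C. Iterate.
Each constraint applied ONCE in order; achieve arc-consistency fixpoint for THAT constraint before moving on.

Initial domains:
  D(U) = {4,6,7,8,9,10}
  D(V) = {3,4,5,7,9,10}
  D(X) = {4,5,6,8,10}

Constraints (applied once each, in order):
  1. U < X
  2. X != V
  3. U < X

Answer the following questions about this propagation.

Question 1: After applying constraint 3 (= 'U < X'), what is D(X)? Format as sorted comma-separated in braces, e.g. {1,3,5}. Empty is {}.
Constraint 1 (U < X) on D(U)={4,6,7,8,9,10} D(X)={4,5,6,8,10}: U {4,6,7,8,9,10}->{4,6,7,8,9}; X {4,5,6,8,10}->{5,6,8,10}
Constraint 2 (X != V) on D(X)={5,6,8,10} D(V)={3,4,5,7,9,10}: no change
Constraint 3 (U < X) on D(U)={4,6,7,8,9} D(X)={5,6,8,10}: no change
So after constraint 3: D(X) = {5,6,8,10}

Answer: {5,6,8,10}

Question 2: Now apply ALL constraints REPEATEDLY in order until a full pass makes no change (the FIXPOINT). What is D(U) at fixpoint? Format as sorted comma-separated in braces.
pass 0 (initial): D(U)={4,6,7,8,9,10}
pass 1: U {4,6,7,8,9,10}->{4,6,7,8,9}; X {4,5,6,8,10}->{5,6,8,10}
pass 2: no change
Fixpoint after 2 passes: D(U) = {4,6,7,8,9}

Answer: {4,6,7,8,9}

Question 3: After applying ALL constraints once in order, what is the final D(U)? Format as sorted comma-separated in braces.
Answer: {4,6,7,8,9}

Derivation:
Constraint 1 (U < X) on D(U)={4,6,7,8,9,10} D(X)={4,5,6,8,10}: U {4,6,7,8,9,10}->{4,6,7,8,9}; X {4,5,6,8,10}->{5,6,8,10}
Constraint 2 (X != V) on D(X)={5,6,8,10} D(V)={3,4,5,7,9,10}: no change
Constraint 3 (U < X) on D(U)={4,6,7,8,9} D(X)={5,6,8,10}: no change
So after all 3 constraints: D(U) = {4,6,7,8,9}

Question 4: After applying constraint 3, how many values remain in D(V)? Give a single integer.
Constraint 1 (U < X) on D(U)={4,6,7,8,9,10} D(X)={4,5,6,8,10}: U {4,6,7,8,9,10}->{4,6,7,8,9}; X {4,5,6,8,10}->{5,6,8,10}
Constraint 2 (X != V) on D(X)={5,6,8,10} D(V)={3,4,5,7,9,10}: no change
Constraint 3 (U < X) on D(U)={4,6,7,8,9} D(X)={5,6,8,10}: no change
So after constraint 3: D(V)={3,4,5,7,9,10}, size = 6

Answer: 6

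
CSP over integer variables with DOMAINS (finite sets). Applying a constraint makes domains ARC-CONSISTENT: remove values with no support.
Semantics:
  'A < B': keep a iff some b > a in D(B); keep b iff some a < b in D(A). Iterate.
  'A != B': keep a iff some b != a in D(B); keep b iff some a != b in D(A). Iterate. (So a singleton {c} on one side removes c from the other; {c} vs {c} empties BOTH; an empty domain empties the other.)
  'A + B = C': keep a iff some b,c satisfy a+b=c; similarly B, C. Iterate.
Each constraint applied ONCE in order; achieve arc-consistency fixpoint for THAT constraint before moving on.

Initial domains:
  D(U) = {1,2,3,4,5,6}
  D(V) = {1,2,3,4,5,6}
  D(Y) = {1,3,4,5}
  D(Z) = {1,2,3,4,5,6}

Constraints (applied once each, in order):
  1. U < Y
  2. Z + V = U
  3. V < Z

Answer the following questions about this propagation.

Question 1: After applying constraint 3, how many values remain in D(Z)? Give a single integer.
Constraint 1 (U < Y) on D(U)={1,2,3,4,5,6} D(Y)={1,3,4,5}: U {1,2,3,4,5,6}->{1,2,3,4}; Y {1,3,4,5}->{3,4,5}
Constraint 2 (Z + V = U) on D(Z)={1,2,3,4,5,6} D(V)={1,2,3,4,5,6} D(U)={1,2,3,4}: Z {1,2,3,4,5,6}->{1,2,3}; V {1,2,3,4,5,6}->{1,2,3}; U {1,2,3,4}->{2,3,4}
Constraint 3 (V < Z) on D(V)={1,2,3} D(Z)={1,2,3}: V {1,2,3}->{1,2}; Z {1,2,3}->{2,3}
So after constraint 3: D(Z)={2,3}, size = 2

Answer: 2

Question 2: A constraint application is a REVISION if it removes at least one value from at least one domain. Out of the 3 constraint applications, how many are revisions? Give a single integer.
Constraint 1 (U < Y) on D(U)={1,2,3,4,5,6} D(Y)={1,3,4,5}: U {1,2,3,4,5,6}->{1,2,3,4}; Y {1,3,4,5}->{3,4,5} => REVISION
Constraint 2 (Z + V = U) on D(Z)={1,2,3,4,5,6} D(V)={1,2,3,4,5,6} D(U)={1,2,3,4}: Z {1,2,3,4,5,6}->{1,2,3}; V {1,2,3,4,5,6}->{1,2,3}; U {1,2,3,4}->{2,3,4} => REVISION
Constraint 3 (V < Z) on D(V)={1,2,3} D(Z)={1,2,3}: V {1,2,3}->{1,2}; Z {1,2,3}->{2,3} => REVISION
Total revisions = 3

Answer: 3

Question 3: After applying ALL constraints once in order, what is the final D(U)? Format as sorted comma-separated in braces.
Answer: {2,3,4}

Derivation:
Constraint 1 (U < Y) on D(U)={1,2,3,4,5,6} D(Y)={1,3,4,5}: U {1,2,3,4,5,6}->{1,2,3,4}; Y {1,3,4,5}->{3,4,5}
Constraint 2 (Z + V = U) on D(Z)={1,2,3,4,5,6} D(V)={1,2,3,4,5,6} D(U)={1,2,3,4}: Z {1,2,3,4,5,6}->{1,2,3}; V {1,2,3,4,5,6}->{1,2,3}; U {1,2,3,4}->{2,3,4}
Constraint 3 (V < Z) on D(V)={1,2,3} D(Z)={1,2,3}: V {1,2,3}->{1,2}; Z {1,2,3}->{2,3}
So after all 3 constraints: D(U) = {2,3,4}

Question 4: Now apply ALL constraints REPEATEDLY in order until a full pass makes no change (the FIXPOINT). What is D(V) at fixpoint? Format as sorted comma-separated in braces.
pass 0 (initial): D(V)={1,2,3,4,5,6}
pass 1: U {1,2,3,4,5,6}->{2,3,4}; V {1,2,3,4,5,6}->{1,2}; Y {1,3,4,5}->{3,4,5}; Z {1,2,3,4,5,6}->{2,3}
pass 2: U {2,3,4}->{3,4}
pass 3: Y {3,4,5}->{4,5}
pass 4: no change
Fixpoint after 4 passes: D(V) = {1,2}

Answer: {1,2}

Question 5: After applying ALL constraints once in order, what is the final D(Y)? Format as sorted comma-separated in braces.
Constraint 1 (U < Y) on D(U)={1,2,3,4,5,6} D(Y)={1,3,4,5}: U {1,2,3,4,5,6}->{1,2,3,4}; Y {1,3,4,5}->{3,4,5}
Constraint 2 (Z + V = U) on D(Z)={1,2,3,4,5,6} D(V)={1,2,3,4,5,6} D(U)={1,2,3,4}: Z {1,2,3,4,5,6}->{1,2,3}; V {1,2,3,4,5,6}->{1,2,3}; U {1,2,3,4}->{2,3,4}
Constraint 3 (V < Z) on D(V)={1,2,3} D(Z)={1,2,3}: V {1,2,3}->{1,2}; Z {1,2,3}->{2,3}
So after all 3 constraints: D(Y) = {3,4,5}

Answer: {3,4,5}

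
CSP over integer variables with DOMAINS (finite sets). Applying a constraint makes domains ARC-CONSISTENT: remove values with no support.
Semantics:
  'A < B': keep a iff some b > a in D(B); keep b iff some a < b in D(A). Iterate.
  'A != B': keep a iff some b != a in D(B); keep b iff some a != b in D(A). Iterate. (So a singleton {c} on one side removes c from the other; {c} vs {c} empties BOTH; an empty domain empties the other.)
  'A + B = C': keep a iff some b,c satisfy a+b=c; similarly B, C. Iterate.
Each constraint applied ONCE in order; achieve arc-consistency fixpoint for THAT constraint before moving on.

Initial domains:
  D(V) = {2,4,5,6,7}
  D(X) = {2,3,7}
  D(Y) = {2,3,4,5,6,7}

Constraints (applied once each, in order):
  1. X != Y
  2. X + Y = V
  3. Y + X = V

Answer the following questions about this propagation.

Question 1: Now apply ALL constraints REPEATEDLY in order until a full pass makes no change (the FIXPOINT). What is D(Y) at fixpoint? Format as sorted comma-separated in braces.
pass 0 (initial): D(Y)={2,3,4,5,6,7}
pass 1: V {2,4,5,6,7}->{4,5,6,7}; X {2,3,7}->{2,3}; Y {2,3,4,5,6,7}->{2,3,4,5}
pass 2: no change
Fixpoint after 2 passes: D(Y) = {2,3,4,5}

Answer: {2,3,4,5}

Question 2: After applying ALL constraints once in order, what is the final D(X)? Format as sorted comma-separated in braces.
Answer: {2,3}

Derivation:
Constraint 1 (X != Y) on D(X)={2,3,7} D(Y)={2,3,4,5,6,7}: no change
Constraint 2 (X + Y = V) on D(X)={2,3,7} D(Y)={2,3,4,5,6,7} D(V)={2,4,5,6,7}: X {2,3,7}->{2,3}; Y {2,3,4,5,6,7}->{2,3,4,5}; V {2,4,5,6,7}->{4,5,6,7}
Constraint 3 (Y + X = V) on D(Y)={2,3,4,5} D(X)={2,3} D(V)={4,5,6,7}: no change
So after all 3 constraints: D(X) = {2,3}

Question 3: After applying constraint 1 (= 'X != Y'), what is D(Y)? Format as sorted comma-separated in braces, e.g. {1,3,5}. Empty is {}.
Answer: {2,3,4,5,6,7}

Derivation:
Constraint 1 (X != Y) on D(X)={2,3,7} D(Y)={2,3,4,5,6,7}: no change
So after constraint 1: D(Y) = {2,3,4,5,6,7}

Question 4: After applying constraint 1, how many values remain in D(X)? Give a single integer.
Answer: 3

Derivation:
Constraint 1 (X != Y) on D(X)={2,3,7} D(Y)={2,3,4,5,6,7}: no change
So after constraint 1: D(X)={2,3,7}, size = 3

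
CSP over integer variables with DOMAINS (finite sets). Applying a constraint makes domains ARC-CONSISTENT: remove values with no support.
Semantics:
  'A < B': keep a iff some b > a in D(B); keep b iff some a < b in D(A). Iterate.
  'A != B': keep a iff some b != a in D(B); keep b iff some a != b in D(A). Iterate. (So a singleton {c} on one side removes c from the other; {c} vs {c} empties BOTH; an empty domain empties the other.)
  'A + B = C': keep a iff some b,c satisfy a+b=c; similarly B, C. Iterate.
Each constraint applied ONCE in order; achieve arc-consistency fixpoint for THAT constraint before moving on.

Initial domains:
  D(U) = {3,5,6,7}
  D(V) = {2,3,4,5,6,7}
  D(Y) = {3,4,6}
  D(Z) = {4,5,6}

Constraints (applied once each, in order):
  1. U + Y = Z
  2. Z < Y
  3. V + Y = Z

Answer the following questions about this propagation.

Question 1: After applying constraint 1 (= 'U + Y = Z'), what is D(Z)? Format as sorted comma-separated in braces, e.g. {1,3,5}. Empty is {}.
Constraint 1 (U + Y = Z) on D(U)={3,5,6,7} D(Y)={3,4,6} D(Z)={4,5,6}: U {3,5,6,7}->{3}; Y {3,4,6}->{3}; Z {4,5,6}->{6}
So after constraint 1: D(Z) = {6}

Answer: {6}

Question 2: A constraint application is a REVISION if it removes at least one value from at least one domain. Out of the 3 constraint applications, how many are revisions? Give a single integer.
Constraint 1 (U + Y = Z) on D(U)={3,5,6,7} D(Y)={3,4,6} D(Z)={4,5,6}: U {3,5,6,7}->{3}; Y {3,4,6}->{3}; Z {4,5,6}->{6} => REVISION
Constraint 2 (Z < Y) on D(Z)={6} D(Y)={3}: Z {6}->{}; Y {3}->{} => REVISION
Constraint 3 (V + Y = Z) on D(V)={2,3,4,5,6,7} D(Y)={} D(Z)={}: V {2,3,4,5,6,7}->{} => REVISION
Total revisions = 3

Answer: 3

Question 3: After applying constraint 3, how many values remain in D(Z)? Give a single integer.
Answer: 0

Derivation:
Constraint 1 (U + Y = Z) on D(U)={3,5,6,7} D(Y)={3,4,6} D(Z)={4,5,6}: U {3,5,6,7}->{3}; Y {3,4,6}->{3}; Z {4,5,6}->{6}
Constraint 2 (Z < Y) on D(Z)={6} D(Y)={3}: Z {6}->{}; Y {3}->{}
Constraint 3 (V + Y = Z) on D(V)={2,3,4,5,6,7} D(Y)={} D(Z)={}: V {2,3,4,5,6,7}->{}
So after constraint 3: D(Z)={}, size = 0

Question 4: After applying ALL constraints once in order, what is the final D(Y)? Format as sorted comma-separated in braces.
Answer: {}

Derivation:
Constraint 1 (U + Y = Z) on D(U)={3,5,6,7} D(Y)={3,4,6} D(Z)={4,5,6}: U {3,5,6,7}->{3}; Y {3,4,6}->{3}; Z {4,5,6}->{6}
Constraint 2 (Z < Y) on D(Z)={6} D(Y)={3}: Z {6}->{}; Y {3}->{}
Constraint 3 (V + Y = Z) on D(V)={2,3,4,5,6,7} D(Y)={} D(Z)={}: V {2,3,4,5,6,7}->{}
So after all 3 constraints: D(Y) = {}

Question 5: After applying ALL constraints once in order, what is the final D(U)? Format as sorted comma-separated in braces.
Answer: {3}

Derivation:
Constraint 1 (U + Y = Z) on D(U)={3,5,6,7} D(Y)={3,4,6} D(Z)={4,5,6}: U {3,5,6,7}->{3}; Y {3,4,6}->{3}; Z {4,5,6}->{6}
Constraint 2 (Z < Y) on D(Z)={6} D(Y)={3}: Z {6}->{}; Y {3}->{}
Constraint 3 (V + Y = Z) on D(V)={2,3,4,5,6,7} D(Y)={} D(Z)={}: V {2,3,4,5,6,7}->{}
So after all 3 constraints: D(U) = {3}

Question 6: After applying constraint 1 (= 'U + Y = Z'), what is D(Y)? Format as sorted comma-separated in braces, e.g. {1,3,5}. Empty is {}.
Answer: {3}

Derivation:
Constraint 1 (U + Y = Z) on D(U)={3,5,6,7} D(Y)={3,4,6} D(Z)={4,5,6}: U {3,5,6,7}->{3}; Y {3,4,6}->{3}; Z {4,5,6}->{6}
So after constraint 1: D(Y) = {3}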